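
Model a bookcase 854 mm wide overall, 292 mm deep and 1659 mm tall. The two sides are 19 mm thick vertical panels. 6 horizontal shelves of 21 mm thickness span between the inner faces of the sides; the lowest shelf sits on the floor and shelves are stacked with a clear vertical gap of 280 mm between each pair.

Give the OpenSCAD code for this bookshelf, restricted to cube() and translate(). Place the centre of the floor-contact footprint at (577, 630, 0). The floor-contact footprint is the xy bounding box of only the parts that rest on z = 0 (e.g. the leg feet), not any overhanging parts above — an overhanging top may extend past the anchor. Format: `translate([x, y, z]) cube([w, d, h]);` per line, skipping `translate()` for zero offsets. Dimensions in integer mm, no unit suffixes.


translate([150, 484, 0]) cube([19, 292, 1659]);
translate([985, 484, 0]) cube([19, 292, 1659]);
translate([169, 484, 0]) cube([816, 292, 21]);
translate([169, 484, 301]) cube([816, 292, 21]);
translate([169, 484, 602]) cube([816, 292, 21]);
translate([169, 484, 903]) cube([816, 292, 21]);
translate([169, 484, 1204]) cube([816, 292, 21]);
translate([169, 484, 1505]) cube([816, 292, 21]);


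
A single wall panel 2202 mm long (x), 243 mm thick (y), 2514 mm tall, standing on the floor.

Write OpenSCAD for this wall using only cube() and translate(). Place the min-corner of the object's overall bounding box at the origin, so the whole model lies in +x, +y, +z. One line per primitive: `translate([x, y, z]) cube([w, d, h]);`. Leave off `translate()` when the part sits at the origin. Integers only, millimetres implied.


cube([2202, 243, 2514]);


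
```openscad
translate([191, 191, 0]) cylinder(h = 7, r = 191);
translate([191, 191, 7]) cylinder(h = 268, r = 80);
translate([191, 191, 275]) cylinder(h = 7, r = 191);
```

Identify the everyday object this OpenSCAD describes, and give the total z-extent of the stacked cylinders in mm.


A spool. The overall height is 282 mm.

Three coaxial cylinders, large–small–large — a spool. Two 7 mm flanges and a 268 mm core give 7 + 268 + 7 = 282 mm.


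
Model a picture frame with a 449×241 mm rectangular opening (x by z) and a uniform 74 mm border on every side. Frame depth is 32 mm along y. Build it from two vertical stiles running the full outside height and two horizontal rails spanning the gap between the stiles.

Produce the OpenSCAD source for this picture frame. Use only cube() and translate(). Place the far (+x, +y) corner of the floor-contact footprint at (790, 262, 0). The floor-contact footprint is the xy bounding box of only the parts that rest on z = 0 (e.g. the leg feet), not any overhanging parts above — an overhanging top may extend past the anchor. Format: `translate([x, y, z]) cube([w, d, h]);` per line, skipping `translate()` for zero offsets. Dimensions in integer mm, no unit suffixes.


translate([193, 230, 0]) cube([74, 32, 389]);
translate([716, 230, 0]) cube([74, 32, 389]);
translate([267, 230, 0]) cube([449, 32, 74]);
translate([267, 230, 315]) cube([449, 32, 74]);


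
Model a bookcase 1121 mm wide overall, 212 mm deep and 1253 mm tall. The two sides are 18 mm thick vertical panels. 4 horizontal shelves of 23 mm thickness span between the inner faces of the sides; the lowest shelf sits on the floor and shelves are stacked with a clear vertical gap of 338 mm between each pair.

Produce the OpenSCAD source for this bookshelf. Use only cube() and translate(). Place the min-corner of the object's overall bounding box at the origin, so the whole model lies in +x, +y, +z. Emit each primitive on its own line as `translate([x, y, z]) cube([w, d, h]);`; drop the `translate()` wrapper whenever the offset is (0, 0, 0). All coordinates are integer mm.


cube([18, 212, 1253]);
translate([1103, 0, 0]) cube([18, 212, 1253]);
translate([18, 0, 0]) cube([1085, 212, 23]);
translate([18, 0, 361]) cube([1085, 212, 23]);
translate([18, 0, 722]) cube([1085, 212, 23]);
translate([18, 0, 1083]) cube([1085, 212, 23]);


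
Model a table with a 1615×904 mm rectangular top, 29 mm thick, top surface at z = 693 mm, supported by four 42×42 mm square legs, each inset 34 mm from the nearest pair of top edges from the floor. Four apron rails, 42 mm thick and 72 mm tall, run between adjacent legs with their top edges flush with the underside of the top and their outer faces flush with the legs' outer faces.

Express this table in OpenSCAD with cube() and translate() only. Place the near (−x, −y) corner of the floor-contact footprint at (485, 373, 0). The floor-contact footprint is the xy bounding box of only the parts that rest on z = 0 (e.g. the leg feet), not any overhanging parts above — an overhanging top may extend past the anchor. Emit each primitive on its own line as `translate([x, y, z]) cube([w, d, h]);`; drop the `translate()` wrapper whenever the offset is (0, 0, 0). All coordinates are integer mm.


translate([451, 339, 664]) cube([1615, 904, 29]);
translate([485, 373, 0]) cube([42, 42, 664]);
translate([1990, 373, 0]) cube([42, 42, 664]);
translate([485, 1167, 0]) cube([42, 42, 664]);
translate([1990, 1167, 0]) cube([42, 42, 664]);
translate([527, 373, 592]) cube([1463, 42, 72]);
translate([527, 1167, 592]) cube([1463, 42, 72]);
translate([485, 415, 592]) cube([42, 752, 72]);
translate([1990, 415, 592]) cube([42, 752, 72]);


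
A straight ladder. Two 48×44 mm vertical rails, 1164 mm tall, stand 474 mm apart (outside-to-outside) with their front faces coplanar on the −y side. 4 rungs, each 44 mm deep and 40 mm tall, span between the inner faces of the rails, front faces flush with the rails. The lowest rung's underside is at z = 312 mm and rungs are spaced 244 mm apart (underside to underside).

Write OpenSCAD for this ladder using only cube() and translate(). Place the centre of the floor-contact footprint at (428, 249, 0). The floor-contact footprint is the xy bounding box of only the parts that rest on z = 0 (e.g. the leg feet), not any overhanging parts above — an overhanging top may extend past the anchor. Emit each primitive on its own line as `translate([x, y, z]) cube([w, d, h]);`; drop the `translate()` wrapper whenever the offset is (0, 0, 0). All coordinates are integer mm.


translate([191, 227, 0]) cube([48, 44, 1164]);
translate([617, 227, 0]) cube([48, 44, 1164]);
translate([239, 227, 312]) cube([378, 44, 40]);
translate([239, 227, 556]) cube([378, 44, 40]);
translate([239, 227, 800]) cube([378, 44, 40]);
translate([239, 227, 1044]) cube([378, 44, 40]);


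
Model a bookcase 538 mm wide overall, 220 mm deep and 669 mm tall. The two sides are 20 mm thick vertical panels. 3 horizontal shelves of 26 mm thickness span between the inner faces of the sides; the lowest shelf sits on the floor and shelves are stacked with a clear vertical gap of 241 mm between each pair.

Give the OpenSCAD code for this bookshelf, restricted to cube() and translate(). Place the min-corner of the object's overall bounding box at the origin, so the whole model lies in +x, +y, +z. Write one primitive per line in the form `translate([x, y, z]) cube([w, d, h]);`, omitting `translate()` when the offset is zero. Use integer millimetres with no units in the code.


cube([20, 220, 669]);
translate([518, 0, 0]) cube([20, 220, 669]);
translate([20, 0, 0]) cube([498, 220, 26]);
translate([20, 0, 267]) cube([498, 220, 26]);
translate([20, 0, 534]) cube([498, 220, 26]);


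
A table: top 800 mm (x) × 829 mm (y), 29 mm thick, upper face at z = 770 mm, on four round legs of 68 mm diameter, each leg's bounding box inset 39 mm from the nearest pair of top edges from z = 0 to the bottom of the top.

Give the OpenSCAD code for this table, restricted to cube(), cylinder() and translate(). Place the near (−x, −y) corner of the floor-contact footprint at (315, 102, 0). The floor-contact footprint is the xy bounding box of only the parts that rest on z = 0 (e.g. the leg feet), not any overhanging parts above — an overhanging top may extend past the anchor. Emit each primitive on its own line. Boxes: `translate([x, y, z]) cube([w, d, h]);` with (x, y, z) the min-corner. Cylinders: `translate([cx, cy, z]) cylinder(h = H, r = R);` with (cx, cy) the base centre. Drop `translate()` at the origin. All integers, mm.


translate([276, 63, 741]) cube([800, 829, 29]);
translate([349, 136, 0]) cylinder(h = 741, r = 34);
translate([1003, 136, 0]) cylinder(h = 741, r = 34);
translate([349, 819, 0]) cylinder(h = 741, r = 34);
translate([1003, 819, 0]) cylinder(h = 741, r = 34);


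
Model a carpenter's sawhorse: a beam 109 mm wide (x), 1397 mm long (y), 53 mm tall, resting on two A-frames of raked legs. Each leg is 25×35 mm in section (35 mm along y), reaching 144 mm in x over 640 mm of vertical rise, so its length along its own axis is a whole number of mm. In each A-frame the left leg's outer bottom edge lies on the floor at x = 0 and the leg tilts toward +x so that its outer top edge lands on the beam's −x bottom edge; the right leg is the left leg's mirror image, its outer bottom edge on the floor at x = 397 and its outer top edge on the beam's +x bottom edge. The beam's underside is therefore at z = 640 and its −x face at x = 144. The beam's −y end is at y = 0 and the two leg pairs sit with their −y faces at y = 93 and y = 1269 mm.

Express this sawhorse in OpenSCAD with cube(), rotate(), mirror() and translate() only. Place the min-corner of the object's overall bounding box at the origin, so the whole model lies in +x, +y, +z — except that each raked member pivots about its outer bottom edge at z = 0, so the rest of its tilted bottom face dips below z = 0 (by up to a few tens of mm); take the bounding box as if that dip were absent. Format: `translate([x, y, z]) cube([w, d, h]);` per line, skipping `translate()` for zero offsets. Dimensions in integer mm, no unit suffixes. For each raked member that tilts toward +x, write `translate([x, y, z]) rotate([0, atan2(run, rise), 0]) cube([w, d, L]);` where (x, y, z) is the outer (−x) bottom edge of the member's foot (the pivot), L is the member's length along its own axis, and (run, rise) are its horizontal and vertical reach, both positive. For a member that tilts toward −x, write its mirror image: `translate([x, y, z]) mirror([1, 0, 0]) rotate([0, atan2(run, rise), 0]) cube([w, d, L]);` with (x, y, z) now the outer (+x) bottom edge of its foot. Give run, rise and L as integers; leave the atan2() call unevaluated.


translate([144, 0, 640]) cube([109, 1397, 53]);
translate([0, 93, 0]) rotate([0, atan2(144, 640), 0]) cube([25, 35, 656]);
translate([397, 93, 0]) mirror([1, 0, 0]) rotate([0, atan2(144, 640), 0]) cube([25, 35, 656]);
translate([0, 1269, 0]) rotate([0, atan2(144, 640), 0]) cube([25, 35, 656]);
translate([397, 1269, 0]) mirror([1, 0, 0]) rotate([0, atan2(144, 640), 0]) cube([25, 35, 656]);


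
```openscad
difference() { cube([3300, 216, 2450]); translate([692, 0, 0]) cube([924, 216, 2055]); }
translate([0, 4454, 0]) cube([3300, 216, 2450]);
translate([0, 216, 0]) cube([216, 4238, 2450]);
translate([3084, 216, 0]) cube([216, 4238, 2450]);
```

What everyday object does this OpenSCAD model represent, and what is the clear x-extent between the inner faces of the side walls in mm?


A single room. The interior width is 2868 mm.

Four walls enclosing a rectangle with a door in the front wall — a room. Outside width 3300 minus two 216 mm walls gives 2868 mm.


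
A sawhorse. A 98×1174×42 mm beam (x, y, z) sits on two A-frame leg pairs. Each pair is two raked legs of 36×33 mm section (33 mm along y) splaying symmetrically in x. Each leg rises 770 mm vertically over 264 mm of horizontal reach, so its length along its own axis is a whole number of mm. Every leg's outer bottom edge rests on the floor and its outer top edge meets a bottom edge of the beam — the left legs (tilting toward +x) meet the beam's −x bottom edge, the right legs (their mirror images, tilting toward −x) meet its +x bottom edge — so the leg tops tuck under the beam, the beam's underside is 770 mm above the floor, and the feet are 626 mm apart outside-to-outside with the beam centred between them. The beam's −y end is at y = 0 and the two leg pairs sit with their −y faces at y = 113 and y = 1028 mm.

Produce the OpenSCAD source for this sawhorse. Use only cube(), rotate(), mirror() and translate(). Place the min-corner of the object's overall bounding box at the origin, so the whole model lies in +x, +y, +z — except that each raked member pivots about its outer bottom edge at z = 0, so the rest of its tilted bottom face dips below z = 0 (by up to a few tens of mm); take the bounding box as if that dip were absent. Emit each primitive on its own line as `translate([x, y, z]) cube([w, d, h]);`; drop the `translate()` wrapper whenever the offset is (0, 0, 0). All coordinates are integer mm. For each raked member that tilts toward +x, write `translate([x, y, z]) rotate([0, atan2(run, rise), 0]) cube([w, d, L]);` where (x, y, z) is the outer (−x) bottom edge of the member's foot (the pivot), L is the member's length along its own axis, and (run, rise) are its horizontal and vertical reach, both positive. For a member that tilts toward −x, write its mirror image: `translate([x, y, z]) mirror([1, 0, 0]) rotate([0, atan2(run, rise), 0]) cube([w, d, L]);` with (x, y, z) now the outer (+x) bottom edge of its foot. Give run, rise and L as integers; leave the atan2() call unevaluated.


translate([264, 0, 770]) cube([98, 1174, 42]);
translate([0, 113, 0]) rotate([0, atan2(264, 770), 0]) cube([36, 33, 814]);
translate([626, 113, 0]) mirror([1, 0, 0]) rotate([0, atan2(264, 770), 0]) cube([36, 33, 814]);
translate([0, 1028, 0]) rotate([0, atan2(264, 770), 0]) cube([36, 33, 814]);
translate([626, 1028, 0]) mirror([1, 0, 0]) rotate([0, atan2(264, 770), 0]) cube([36, 33, 814]);


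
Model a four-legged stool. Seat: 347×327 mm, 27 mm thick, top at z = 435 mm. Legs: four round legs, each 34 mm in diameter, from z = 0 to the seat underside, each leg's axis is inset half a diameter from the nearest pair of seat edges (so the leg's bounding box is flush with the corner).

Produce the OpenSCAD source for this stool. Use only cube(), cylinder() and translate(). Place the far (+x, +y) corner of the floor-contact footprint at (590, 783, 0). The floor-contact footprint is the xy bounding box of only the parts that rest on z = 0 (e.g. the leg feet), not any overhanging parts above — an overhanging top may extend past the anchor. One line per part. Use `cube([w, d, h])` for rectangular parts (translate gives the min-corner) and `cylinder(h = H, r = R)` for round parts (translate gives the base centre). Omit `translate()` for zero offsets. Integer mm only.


// leg_h = 435 - 27 = 408
translate([243, 456, 408]) cube([347, 327, 27]);
translate([260, 473, 0]) cylinder(h = 408, r = 17);
translate([573, 473, 0]) cylinder(h = 408, r = 17);
translate([260, 766, 0]) cylinder(h = 408, r = 17);
translate([573, 766, 0]) cylinder(h = 408, r = 17);


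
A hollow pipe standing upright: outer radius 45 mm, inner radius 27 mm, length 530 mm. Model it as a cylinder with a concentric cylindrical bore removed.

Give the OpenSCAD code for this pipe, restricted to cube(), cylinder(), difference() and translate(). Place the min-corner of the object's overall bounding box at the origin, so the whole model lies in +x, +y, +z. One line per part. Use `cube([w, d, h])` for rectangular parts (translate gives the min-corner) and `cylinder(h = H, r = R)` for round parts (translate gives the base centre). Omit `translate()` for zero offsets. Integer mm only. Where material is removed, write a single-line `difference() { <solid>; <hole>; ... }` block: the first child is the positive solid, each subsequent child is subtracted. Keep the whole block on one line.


difference() { translate([45, 45, 0]) cylinder(h = 530, r = 45); translate([45, 45, 0]) cylinder(h = 530, r = 27); }


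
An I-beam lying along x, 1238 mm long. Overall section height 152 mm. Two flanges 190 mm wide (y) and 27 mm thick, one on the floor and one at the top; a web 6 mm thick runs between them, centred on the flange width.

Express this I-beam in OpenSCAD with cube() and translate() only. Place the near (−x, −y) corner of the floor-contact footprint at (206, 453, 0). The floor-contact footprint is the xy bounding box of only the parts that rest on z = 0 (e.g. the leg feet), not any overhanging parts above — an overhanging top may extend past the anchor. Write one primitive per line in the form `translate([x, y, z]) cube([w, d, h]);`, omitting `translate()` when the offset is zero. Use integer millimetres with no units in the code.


translate([206, 453, 0]) cube([1238, 190, 27]);
translate([206, 545, 27]) cube([1238, 6, 98]);
translate([206, 453, 125]) cube([1238, 190, 27]);


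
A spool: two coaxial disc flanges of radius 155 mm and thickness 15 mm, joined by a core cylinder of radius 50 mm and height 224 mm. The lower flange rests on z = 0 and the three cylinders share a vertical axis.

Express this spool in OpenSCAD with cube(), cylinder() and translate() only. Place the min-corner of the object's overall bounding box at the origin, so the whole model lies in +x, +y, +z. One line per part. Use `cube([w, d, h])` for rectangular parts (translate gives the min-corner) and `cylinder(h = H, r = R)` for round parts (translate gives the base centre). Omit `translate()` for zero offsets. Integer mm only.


translate([155, 155, 0]) cylinder(h = 15, r = 155);
translate([155, 155, 15]) cylinder(h = 224, r = 50);
translate([155, 155, 239]) cylinder(h = 15, r = 155);


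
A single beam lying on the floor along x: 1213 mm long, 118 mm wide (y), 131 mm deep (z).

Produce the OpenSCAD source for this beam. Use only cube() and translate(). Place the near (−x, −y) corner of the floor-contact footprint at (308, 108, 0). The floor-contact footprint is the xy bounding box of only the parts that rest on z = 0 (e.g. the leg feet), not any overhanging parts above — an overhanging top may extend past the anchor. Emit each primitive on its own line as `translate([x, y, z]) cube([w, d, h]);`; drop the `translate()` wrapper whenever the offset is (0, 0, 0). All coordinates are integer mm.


translate([308, 108, 0]) cube([1213, 118, 131]);


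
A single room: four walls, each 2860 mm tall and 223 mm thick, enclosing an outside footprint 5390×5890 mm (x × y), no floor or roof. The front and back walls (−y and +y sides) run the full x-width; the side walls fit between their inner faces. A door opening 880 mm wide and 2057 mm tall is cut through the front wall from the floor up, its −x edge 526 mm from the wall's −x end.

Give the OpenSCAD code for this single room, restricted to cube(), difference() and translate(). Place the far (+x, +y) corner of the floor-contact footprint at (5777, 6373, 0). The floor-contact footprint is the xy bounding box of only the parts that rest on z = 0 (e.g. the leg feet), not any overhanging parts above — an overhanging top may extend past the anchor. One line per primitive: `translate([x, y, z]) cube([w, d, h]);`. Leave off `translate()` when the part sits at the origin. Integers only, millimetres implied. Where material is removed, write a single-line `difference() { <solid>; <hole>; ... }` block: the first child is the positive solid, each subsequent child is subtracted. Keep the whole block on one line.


difference() { translate([387, 483, 0]) cube([5390, 223, 2860]); translate([913, 483, 0]) cube([880, 223, 2057]); }
translate([387, 6150, 0]) cube([5390, 223, 2860]);
translate([387, 706, 0]) cube([223, 5444, 2860]);
translate([5554, 706, 0]) cube([223, 5444, 2860]);


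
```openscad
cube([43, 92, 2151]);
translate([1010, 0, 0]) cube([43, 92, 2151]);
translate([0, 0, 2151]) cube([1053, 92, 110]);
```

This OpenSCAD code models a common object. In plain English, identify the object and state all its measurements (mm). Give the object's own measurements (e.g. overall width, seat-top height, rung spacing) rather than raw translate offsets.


A door frame. The clear opening is 967 mm wide and 2151 mm high. Two 43 mm wide jambs, 92 mm deep, stand either side of the opening from the floor to the top of the opening. A 110 mm thick head sits across the top of both jambs, spanning the full outside width of the frame.


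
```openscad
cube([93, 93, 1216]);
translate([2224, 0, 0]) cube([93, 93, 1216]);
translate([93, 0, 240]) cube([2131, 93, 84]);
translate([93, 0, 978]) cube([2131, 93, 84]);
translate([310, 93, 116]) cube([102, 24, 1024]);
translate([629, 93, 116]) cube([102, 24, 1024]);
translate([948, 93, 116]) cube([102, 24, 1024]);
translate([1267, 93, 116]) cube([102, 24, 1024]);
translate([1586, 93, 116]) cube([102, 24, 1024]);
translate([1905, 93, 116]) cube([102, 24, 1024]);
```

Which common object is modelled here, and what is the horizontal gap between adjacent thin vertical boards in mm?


A fence section. The picket gap is 217 mm.

Two posts, two rails, 6 pickets — a fence section. Span 2131 mm holds 6 pickets of 102 mm with 7 equal gaps: ⌊(2131 − 6·102) / 7⌋ = 217 mm.


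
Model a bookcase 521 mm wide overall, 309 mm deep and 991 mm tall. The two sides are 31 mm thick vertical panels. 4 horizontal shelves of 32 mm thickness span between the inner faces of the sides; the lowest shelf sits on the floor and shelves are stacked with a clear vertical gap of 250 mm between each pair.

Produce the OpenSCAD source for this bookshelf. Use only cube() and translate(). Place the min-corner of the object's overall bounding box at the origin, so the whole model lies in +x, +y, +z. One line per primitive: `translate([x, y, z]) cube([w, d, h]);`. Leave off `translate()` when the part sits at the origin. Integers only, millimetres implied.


cube([31, 309, 991]);
translate([490, 0, 0]) cube([31, 309, 991]);
translate([31, 0, 0]) cube([459, 309, 32]);
translate([31, 0, 282]) cube([459, 309, 32]);
translate([31, 0, 564]) cube([459, 309, 32]);
translate([31, 0, 846]) cube([459, 309, 32]);


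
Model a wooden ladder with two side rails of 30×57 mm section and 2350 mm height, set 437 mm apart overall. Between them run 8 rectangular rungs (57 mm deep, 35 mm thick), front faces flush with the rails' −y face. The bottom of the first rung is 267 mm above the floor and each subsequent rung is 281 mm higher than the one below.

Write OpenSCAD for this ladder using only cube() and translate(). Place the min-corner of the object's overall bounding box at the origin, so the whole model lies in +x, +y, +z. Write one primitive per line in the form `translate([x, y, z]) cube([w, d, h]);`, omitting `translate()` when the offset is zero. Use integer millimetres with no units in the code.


cube([30, 57, 2350]);
translate([407, 0, 0]) cube([30, 57, 2350]);
translate([30, 0, 267]) cube([377, 57, 35]);
translate([30, 0, 548]) cube([377, 57, 35]);
translate([30, 0, 829]) cube([377, 57, 35]);
translate([30, 0, 1110]) cube([377, 57, 35]);
translate([30, 0, 1391]) cube([377, 57, 35]);
translate([30, 0, 1672]) cube([377, 57, 35]);
translate([30, 0, 1953]) cube([377, 57, 35]);
translate([30, 0, 2234]) cube([377, 57, 35]);


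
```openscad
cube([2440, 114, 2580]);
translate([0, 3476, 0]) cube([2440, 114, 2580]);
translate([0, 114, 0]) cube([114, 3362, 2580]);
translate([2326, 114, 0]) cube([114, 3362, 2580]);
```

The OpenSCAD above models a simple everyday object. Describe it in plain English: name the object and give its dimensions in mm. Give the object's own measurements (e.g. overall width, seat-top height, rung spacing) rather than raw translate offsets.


The wall frame of a small rectangular building: four walls, each 2580 mm tall and 114 mm thick, enclosing a footprint 2440 mm (x) by 3590 mm (y) outside-to-outside, with no floor or roof. The front and back walls (the −y and +y sides) span the full width; the two side walls fit between them.


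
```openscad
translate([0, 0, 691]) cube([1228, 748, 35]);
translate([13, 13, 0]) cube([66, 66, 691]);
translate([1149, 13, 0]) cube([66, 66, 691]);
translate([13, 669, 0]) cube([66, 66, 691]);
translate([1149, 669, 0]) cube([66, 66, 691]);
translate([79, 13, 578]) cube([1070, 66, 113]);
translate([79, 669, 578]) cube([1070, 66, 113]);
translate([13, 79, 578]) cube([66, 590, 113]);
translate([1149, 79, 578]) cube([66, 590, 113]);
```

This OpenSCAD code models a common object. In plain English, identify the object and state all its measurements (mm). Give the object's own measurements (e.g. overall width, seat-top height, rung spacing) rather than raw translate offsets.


A table: top 1228 mm (x) × 748 mm (y), 35 mm thick, upper face at z = 726 mm, on four 66×66 mm square legs, each inset 13 mm from the nearest pair of top edges from z = 0 to the bottom of the top. Four apron rails, 66 mm thick and 113 mm tall, run between adjacent legs with their top edges flush with the underside of the top and their outer faces flush with the legs' outer faces.


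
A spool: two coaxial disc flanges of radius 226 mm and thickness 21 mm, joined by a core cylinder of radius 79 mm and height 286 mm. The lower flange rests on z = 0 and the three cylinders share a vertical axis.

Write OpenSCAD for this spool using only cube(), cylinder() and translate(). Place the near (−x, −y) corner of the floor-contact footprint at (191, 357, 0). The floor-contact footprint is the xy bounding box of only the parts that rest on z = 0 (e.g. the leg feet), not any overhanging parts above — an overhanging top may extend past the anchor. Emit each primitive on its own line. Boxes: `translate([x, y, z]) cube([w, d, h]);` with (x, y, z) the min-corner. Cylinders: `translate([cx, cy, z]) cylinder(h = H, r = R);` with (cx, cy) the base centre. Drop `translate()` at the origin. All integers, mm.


translate([417, 583, 0]) cylinder(h = 21, r = 226);
translate([417, 583, 21]) cylinder(h = 286, r = 79);
translate([417, 583, 307]) cylinder(h = 21, r = 226);


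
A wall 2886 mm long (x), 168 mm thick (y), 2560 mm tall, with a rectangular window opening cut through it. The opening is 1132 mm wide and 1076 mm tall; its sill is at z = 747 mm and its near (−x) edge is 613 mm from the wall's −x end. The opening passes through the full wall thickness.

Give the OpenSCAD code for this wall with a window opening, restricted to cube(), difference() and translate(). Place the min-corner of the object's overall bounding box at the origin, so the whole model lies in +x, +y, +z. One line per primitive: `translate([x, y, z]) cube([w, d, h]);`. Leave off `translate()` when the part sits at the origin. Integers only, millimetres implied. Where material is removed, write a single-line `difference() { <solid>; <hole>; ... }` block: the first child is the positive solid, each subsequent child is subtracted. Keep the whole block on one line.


difference() { cube([2886, 168, 2560]); translate([613, 0, 747]) cube([1132, 168, 1076]); }


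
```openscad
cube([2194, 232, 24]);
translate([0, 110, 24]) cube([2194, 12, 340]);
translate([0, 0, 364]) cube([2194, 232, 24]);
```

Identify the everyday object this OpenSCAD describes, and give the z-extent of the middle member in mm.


An I-beam. The web height is 340 mm.

Two wide flanges with a thin centred web — an I-beam. Overall 388 mm minus two 24 mm flanges gives a web of 388 − 2·24 = 340 mm.


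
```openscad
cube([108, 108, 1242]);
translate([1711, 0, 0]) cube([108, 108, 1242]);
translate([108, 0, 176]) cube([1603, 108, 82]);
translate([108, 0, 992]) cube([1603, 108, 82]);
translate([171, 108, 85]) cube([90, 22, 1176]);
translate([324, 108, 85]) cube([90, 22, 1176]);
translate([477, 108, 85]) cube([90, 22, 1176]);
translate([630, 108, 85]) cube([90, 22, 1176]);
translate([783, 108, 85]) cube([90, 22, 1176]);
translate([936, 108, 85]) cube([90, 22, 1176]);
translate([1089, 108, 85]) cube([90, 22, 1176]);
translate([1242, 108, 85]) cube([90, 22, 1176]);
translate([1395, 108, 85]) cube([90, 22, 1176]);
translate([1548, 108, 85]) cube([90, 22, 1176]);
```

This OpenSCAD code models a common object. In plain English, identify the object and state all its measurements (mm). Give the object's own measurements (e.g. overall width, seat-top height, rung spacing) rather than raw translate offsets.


A fence section. Two 108×108 mm posts, 1242 mm tall, stand on the floor with a clear span of 1603 mm between their inner faces. Two horizontal rails of 108×82 mm section span the gap between the posts with their undersides at z = 176 mm and z = 992 mm, flush with the posts' −y face. 10 pickets, each 90 mm wide, 22 mm thick and 1176 mm tall, are fixed to the +y face of the rails with their bottoms at z = 85 mm, spaced across the span with a 63 mm gap after the −x post and between neighbouring pickets, with 73 mm left before the +x post.


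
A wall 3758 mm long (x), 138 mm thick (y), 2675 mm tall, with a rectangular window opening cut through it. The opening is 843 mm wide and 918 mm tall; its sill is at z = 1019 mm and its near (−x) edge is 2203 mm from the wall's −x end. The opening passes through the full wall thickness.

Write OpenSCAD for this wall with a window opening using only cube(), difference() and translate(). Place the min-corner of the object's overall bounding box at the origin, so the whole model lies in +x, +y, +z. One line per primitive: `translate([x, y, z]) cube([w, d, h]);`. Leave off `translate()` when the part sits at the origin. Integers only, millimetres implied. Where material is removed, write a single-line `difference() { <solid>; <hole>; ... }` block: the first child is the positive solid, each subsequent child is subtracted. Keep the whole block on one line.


difference() { cube([3758, 138, 2675]); translate([2203, 0, 1019]) cube([843, 138, 918]); }


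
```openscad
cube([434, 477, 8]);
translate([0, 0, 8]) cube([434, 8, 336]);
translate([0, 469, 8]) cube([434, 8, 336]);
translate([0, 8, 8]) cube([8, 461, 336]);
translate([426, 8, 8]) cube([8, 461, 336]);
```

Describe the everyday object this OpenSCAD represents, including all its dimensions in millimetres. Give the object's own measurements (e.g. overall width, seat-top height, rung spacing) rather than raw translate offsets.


An open-topped rectangular box: outside dimensions 434×477×344 mm, with a uniform wall and base thickness of 8 mm. The base is a full 434×477 slab on the floor; four walls sit on top of the base. The front and back walls (the −y and +y sides) span the full width; the two side walls fit between them.


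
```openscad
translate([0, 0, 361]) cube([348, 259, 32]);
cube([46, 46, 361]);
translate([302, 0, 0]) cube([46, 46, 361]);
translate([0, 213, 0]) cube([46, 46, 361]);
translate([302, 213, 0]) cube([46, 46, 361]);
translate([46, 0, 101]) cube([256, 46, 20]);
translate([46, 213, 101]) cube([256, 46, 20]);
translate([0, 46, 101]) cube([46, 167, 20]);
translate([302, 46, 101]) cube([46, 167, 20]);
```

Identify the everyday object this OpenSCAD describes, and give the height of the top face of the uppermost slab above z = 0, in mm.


A stool. The seat height is 393 mm.

A 348×259×32 slab at z = 361 on four corner posts — a stool. The seat top is 361 + 32 = 393 mm.


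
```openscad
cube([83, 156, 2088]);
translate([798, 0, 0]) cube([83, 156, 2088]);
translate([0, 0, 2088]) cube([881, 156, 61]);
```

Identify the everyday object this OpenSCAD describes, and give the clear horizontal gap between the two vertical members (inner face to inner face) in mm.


A door frame. The clear opening width is 715 mm.

Two 2088 mm tall posts with a header on top — a door frame. The left jamb is 83 mm wide at x = 0; the right jamb starts at x = 798. The clear opening is 798 − 83 = 715 mm.


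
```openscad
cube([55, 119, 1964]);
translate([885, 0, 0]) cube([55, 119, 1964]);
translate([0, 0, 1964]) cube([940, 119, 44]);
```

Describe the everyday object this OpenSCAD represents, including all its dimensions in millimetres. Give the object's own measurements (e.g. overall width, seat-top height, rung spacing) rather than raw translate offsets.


A door frame. The clear opening is 830 mm wide and 1964 mm high. Two 55 mm wide jambs, 119 mm deep, stand either side of the opening from the floor to the top of the opening. A 44 mm thick head sits across the top of both jambs, spanning the full outside width of the frame.


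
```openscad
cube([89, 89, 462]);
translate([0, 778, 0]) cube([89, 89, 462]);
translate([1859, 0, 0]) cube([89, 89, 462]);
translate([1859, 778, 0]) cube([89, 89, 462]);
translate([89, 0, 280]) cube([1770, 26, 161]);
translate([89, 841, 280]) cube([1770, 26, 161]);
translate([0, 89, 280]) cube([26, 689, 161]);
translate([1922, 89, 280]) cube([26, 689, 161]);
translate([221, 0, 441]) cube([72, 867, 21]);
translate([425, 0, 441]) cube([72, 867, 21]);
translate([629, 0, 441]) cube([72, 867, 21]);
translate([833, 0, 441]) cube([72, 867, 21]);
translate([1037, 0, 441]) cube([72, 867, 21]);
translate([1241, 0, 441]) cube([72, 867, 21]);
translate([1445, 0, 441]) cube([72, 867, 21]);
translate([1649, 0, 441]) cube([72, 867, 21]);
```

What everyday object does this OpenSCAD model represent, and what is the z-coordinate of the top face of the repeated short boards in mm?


A bed frame. The slat-top height is 462 mm.

Four posts, four rails, and a row of slats — a bed frame. Slats sit on the rails at z = 280 + 161 = 441; with slat thickness 21, the top is 462 mm.


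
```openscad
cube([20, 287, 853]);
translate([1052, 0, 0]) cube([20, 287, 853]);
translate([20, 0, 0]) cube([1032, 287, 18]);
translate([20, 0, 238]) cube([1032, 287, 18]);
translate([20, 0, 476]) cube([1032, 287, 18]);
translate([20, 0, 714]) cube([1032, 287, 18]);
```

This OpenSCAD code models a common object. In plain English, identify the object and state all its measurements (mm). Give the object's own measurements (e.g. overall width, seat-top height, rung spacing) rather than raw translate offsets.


An open bookshelf. Two side panels, each 20 mm thick, 287 mm deep and 853 mm tall, stand 1072 mm apart (outside-to-outside). Between them sit 4 shelves, each 18 mm thick and 287 mm deep, spanning the full gap between the sides. The bottom shelf rests on the floor (its underside at z = 0) and the clear gap between one shelf's top and the next shelf's underside is 220 mm.


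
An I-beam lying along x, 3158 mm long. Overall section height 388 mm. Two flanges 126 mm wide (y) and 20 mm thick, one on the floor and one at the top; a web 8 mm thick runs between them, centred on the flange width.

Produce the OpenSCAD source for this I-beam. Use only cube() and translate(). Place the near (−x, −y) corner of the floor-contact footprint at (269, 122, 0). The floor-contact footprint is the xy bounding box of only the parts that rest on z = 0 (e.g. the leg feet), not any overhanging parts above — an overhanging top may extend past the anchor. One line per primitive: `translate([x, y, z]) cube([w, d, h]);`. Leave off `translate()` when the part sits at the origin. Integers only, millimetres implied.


translate([269, 122, 0]) cube([3158, 126, 20]);
translate([269, 181, 20]) cube([3158, 8, 348]);
translate([269, 122, 368]) cube([3158, 126, 20]);


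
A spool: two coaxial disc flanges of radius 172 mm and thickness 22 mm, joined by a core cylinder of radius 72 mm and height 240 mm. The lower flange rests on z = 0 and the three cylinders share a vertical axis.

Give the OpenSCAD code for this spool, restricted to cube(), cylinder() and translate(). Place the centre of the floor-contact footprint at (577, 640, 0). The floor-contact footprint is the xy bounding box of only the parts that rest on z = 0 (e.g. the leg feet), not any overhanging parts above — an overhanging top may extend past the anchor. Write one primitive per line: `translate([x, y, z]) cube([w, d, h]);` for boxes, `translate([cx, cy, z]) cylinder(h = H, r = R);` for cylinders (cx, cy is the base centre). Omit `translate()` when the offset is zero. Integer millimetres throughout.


translate([577, 640, 0]) cylinder(h = 22, r = 172);
translate([577, 640, 22]) cylinder(h = 240, r = 72);
translate([577, 640, 262]) cylinder(h = 22, r = 172);


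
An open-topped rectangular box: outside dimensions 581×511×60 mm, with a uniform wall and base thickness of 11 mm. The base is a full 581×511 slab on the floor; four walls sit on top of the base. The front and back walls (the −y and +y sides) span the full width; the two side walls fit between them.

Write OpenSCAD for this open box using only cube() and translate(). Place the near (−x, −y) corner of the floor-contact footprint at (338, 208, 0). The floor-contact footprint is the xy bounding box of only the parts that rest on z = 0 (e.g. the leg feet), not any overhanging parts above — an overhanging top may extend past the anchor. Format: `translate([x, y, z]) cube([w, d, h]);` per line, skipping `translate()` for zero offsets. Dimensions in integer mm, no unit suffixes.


translate([338, 208, 0]) cube([581, 511, 11]);
translate([338, 208, 11]) cube([581, 11, 49]);
translate([338, 708, 11]) cube([581, 11, 49]);
translate([338, 219, 11]) cube([11, 489, 49]);
translate([908, 219, 11]) cube([11, 489, 49]);


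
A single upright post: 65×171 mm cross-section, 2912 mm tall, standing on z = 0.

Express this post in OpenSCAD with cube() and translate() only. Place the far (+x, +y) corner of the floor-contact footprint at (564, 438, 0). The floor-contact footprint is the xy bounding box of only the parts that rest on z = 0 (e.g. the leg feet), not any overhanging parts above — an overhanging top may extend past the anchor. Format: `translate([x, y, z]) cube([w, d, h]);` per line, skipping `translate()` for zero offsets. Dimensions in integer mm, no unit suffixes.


translate([499, 267, 0]) cube([65, 171, 2912]);


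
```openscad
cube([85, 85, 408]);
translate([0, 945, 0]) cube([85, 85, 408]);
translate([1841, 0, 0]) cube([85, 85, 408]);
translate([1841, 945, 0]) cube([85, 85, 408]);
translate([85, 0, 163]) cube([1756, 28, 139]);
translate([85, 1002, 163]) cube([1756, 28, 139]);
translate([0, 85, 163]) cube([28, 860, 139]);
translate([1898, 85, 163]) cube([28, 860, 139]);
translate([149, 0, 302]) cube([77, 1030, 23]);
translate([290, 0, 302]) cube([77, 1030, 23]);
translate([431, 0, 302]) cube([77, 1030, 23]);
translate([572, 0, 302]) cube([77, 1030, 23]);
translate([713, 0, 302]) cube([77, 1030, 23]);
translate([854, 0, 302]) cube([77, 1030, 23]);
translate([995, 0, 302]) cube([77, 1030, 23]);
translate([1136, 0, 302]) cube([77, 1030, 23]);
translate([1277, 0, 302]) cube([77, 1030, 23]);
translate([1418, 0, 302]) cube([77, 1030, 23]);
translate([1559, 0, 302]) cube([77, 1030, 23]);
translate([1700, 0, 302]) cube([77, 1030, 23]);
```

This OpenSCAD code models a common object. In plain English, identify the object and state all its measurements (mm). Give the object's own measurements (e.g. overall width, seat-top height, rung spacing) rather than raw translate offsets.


A bed frame 1926 mm long (x) by 1030 mm wide (y). Four 85×85 mm corner posts, 408 mm tall, at the corners of the footprint. Four rails of 28 mm thickness and 139 mm height run between adjacent posts with their undersides at z = 163 mm, their outer faces flush with the outside of the frame (the two x-running rails run between the posts' inner faces; the two y-running rails run between the posts' inner faces). 12 slats, each 77 mm wide (x) and 23 mm thick, lie across the top of the two x-running rails, running the full 1030 mm width of the frame in y; along x they sit between the end posts with a 64 mm gap after the −x posts and between neighbouring slats and before the +x posts.


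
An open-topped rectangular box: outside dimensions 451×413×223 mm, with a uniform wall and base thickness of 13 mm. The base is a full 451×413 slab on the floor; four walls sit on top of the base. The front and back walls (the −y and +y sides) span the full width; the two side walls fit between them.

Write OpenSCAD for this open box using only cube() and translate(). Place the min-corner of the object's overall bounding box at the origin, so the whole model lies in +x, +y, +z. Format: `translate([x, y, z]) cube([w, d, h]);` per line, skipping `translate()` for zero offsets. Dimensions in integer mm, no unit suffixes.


cube([451, 413, 13]);
translate([0, 0, 13]) cube([451, 13, 210]);
translate([0, 400, 13]) cube([451, 13, 210]);
translate([0, 13, 13]) cube([13, 387, 210]);
translate([438, 13, 13]) cube([13, 387, 210]);
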